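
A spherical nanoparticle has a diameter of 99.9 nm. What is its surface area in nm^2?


Radius r = 99.9/2 = 49.95 nm
Surface area SA = 4 * pi * r^2
SA = 4 * pi * (49.95)^2
SA = 31353.13 nm^2

31353.13


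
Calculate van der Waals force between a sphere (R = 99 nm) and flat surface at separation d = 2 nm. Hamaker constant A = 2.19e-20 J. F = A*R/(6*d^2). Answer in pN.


Convert to SI: R = 99 nm = 9.9e-08 m, d = 2 nm = 2e-09 m
F = A * R / (6 * d^2)
F = 2.19e-20 * 9.9e-08 / (6 * (2e-09)^2)
F = 9.03375e-11 N = 90.337 pN

90.337


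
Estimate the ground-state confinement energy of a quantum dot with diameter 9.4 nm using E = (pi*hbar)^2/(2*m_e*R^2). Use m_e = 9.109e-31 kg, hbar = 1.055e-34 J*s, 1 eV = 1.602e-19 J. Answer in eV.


Radius R = 9.4/2 = 4.7 nm = 4.7e-09 m
E = (pi * 1.055e-34)^2 / (2 * 9.109e-31 * (4.7e-09)^2)
E(J) = 2.72966e-21
E = E(J) / 1.602e-19 = 0.017 eV

0.017


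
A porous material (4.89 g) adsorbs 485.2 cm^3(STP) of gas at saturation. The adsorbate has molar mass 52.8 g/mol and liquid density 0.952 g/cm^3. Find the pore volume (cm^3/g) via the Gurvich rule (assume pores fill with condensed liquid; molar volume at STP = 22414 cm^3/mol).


Moles adsorbed n = V_ads / 22414 = 485.2 / 22414 = 2.164718e-02 mol
Liquid volume V_liq = n * M / rho_liq = 2.164718e-02 * 52.8 / 0.952 = 1.20060 cm^3
Specific pore volume V_pore = V_liq / m_sample = 1.20060 / 4.89
V_pore = 0.2455 cm^3/g

0.2455


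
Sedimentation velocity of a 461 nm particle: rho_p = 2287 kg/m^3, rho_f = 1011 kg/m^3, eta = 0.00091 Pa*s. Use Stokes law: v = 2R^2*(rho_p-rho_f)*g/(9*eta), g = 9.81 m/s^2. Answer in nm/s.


Radius R = 461/2 nm = 2.305e-07 m
Density difference = 2287 - 1011 = 1276 kg/m^3
v = 2 * R^2 * (rho_p - rho_f) * g / (9 * eta)
v = 2 * (2.305e-07)^2 * 1276 * 9.81 / (9 * 0.00091)
v = 1.62408e-07 m/s = 162.4081 nm/s

162.4081


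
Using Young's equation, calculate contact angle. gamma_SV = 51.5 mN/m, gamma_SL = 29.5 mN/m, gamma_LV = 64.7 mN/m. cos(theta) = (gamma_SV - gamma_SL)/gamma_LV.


cos(theta) = (gamma_SV - gamma_SL) / gamma_LV
cos(theta) = (51.5 - 29.5) / 64.7
cos(theta) = 0.340031
theta = arccos(0.340031) = 70.12 degrees

70.12


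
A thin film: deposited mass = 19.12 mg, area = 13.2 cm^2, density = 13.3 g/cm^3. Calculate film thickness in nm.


Convert: m = 19.12 mg = 1.9120e-05 kg, A = 13.2 cm^2 = 1.3200e-03 m^2, rho = 13.3 g/cm^3 = 13300 kg/m^3
t = m / (A * rho)
t = 1.9120e-05 / (1.3200e-03 * 13300)
t = 1.0891e-06 m = 1089.1 nm

1089.1


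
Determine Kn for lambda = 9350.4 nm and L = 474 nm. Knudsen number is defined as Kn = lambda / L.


Knudsen number Kn = lambda / L
Kn = 9350.4 / 474
Kn = 19.7266

19.7266


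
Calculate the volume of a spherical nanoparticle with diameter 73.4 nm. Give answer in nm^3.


Radius r = 73.4/2 = 36.7 nm
Volume V = (4/3) * pi * r^3
V = (4/3) * pi * (36.7)^3
V = 207055.51 nm^3

207055.51


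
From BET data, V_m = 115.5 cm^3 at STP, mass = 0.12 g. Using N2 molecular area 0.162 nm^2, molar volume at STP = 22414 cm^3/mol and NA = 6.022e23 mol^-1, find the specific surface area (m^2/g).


Number of moles in monolayer = V_m / 22414 = 115.5 / 22414 = 0.00515303
Number of molecules = moles * NA = 0.00515303 * 6.022e23
SA = molecules * sigma / mass
SA = (115.5 / 22414) * 6.022e23 * 0.162e-18 / 0.12
SA = 4189.3 m^2/g

4189.3


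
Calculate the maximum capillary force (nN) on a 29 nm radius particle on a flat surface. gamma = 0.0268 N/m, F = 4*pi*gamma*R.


Convert radius: R = 29 nm = 2.9e-08 m
F = 4 * pi * gamma * R
F = 4 * pi * 0.0268 * 2.9e-08
F = 9.76658e-09 N = 9.7666 nN

9.7666


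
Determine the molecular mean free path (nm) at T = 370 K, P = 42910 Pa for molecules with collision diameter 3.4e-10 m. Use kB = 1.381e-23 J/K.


Mean free path: lambda = kB*T / (sqrt(2) * pi * d^2 * P)
lambda = 1.381e-23 * 370 / (sqrt(2) * pi * (3.4e-10)^2 * 42910)
lambda = 2.31854e-07 m
lambda = 231.85 nm

231.85


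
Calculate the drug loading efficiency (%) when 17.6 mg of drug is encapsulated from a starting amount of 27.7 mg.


Drug loading efficiency = (drug loaded / drug initial) * 100
DLE = 17.6 / 27.7 * 100
DLE = 0.6354 * 100
DLE = 63.54%

63.54


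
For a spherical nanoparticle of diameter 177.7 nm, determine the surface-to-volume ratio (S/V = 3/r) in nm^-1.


Radius r = 177.7/2 = 88.85 nm
S/V = 3 / r = 3 / 88.85
S/V = 0.0338 nm^-1

0.0338


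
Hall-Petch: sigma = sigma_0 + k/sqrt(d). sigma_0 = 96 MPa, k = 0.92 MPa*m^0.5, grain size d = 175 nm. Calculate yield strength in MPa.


d = 175 nm = 1.75e-07 m
sqrt(d) = 0.00041833
Hall-Petch contribution = k / sqrt(d) = 0.92 / 0.00041833 = 2199.2 MPa
sigma = sigma_0 + k/sqrt(d) = 96 + 2199.2 = 2295.2 MPa

2295.2


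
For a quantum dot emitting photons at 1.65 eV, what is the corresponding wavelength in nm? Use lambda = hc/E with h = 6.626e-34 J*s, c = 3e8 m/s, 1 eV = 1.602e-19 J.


Convert energy: E = 1.65 eV = 1.65 * 1.602e-19 = 2.6433e-19 J
lambda = h*c / E = 6.626e-34 * 3e8 / 2.6433e-19
lambda = 7.52015e-07 m = 752.0 nm

752.0


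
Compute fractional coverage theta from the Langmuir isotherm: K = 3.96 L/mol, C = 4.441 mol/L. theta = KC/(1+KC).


Langmuir isotherm: theta = K*C / (1 + K*C)
K*C = 3.96 * 4.441 = 17.58636
theta = 17.58636 / (1 + 17.58636) = 17.58636 / 18.58636
theta = 0.9462

0.9462


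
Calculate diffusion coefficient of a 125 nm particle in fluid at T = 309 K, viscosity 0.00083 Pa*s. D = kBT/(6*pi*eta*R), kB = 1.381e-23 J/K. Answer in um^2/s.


Radius R = 125/2 = 62.5 nm = 6.25e-08 m
D = kB*T / (6*pi*eta*R)
D = 1.381e-23 * 309 / (6 * pi * 0.00083 * 6.25e-08)
D = 4.36408e-12 m^2/s = 4.364 um^2/s

4.364


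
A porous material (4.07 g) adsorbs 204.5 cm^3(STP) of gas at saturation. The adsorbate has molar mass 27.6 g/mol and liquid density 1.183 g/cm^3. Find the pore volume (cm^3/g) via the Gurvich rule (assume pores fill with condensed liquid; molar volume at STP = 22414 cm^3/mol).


Moles adsorbed n = V_ads / 22414 = 204.5 / 22414 = 9.123762e-03 mol
Liquid volume V_liq = n * M / rho_liq = 9.123762e-03 * 27.6 / 1.183 = 0.21286 cm^3
Specific pore volume V_pore = V_liq / m_sample = 0.21286 / 4.07
V_pore = 0.0523 cm^3/g

0.0523


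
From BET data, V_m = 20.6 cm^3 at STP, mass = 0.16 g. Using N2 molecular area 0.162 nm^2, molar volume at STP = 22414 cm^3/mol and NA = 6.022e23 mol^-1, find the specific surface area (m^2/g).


Number of moles in monolayer = V_m / 22414 = 20.6 / 22414 = 0.00091907
Number of molecules = moles * NA = 0.00091907 * 6.022e23
SA = molecules * sigma / mass
SA = (20.6 / 22414) * 6.022e23 * 0.162e-18 / 0.16
SA = 560.4 m^2/g

560.4


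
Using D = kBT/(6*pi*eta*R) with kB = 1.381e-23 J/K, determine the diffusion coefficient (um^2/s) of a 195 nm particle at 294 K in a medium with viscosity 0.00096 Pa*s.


Radius R = 195/2 = 97.5 nm = 9.75e-08 m
D = kB*T / (6*pi*eta*R)
D = 1.381e-23 * 294 / (6 * pi * 0.00096 * 9.75e-08)
D = 2.30125e-12 m^2/s = 2.301 um^2/s

2.301


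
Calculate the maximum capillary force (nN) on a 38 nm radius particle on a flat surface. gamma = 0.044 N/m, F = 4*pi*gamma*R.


Convert radius: R = 38 nm = 3.8e-08 m
F = 4 * pi * gamma * R
F = 4 * pi * 0.044 * 3.8e-08
F = 2.1011e-08 N = 21.011 nN

21.011


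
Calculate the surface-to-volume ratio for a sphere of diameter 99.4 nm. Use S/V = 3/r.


Radius r = 99.4/2 = 49.7 nm
S/V = 3 / r = 3 / 49.7
S/V = 0.0604 nm^-1

0.0604


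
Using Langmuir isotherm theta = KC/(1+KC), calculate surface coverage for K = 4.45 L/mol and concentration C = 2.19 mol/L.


Langmuir isotherm: theta = K*C / (1 + K*C)
K*C = 4.45 * 2.19 = 9.7455
theta = 9.7455 / (1 + 9.7455) = 9.7455 / 10.7455
theta = 0.9069

0.9069


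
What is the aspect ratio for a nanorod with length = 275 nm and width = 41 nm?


Aspect ratio AR = length / diameter
AR = 275 / 41
AR = 6.71

6.71


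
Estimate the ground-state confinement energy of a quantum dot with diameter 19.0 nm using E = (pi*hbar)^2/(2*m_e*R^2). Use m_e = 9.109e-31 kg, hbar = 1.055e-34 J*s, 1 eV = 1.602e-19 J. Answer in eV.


Radius R = 19.0/2 = 9.5 nm = 9.5e-09 m
E = (pi * 1.055e-34)^2 / (2 * 9.109e-31 * (9.5e-09)^2)
E(J) = 6.68124e-22
E = E(J) / 1.602e-19 = 0.0042 eV

0.0042


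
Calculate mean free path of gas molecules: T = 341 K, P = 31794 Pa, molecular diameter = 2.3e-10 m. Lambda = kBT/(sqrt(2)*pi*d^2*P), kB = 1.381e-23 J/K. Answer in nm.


Mean free path: lambda = kB*T / (sqrt(2) * pi * d^2 * P)
lambda = 1.381e-23 * 341 / (sqrt(2) * pi * (2.3e-10)^2 * 31794)
lambda = 6.30206e-07 m
lambda = 630.21 nm

630.21


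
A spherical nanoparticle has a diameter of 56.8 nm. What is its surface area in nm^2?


Radius r = 56.8/2 = 28.4 nm
Surface area SA = 4 * pi * r^2
SA = 4 * pi * (28.4)^2
SA = 10135.53 nm^2

10135.53


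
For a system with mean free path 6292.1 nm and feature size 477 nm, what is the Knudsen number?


Knudsen number Kn = lambda / L
Kn = 6292.1 / 477
Kn = 13.191

13.191


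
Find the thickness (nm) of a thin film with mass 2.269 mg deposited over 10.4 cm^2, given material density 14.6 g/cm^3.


Convert: m = 2.269 mg = 2.2690e-06 kg, A = 10.4 cm^2 = 1.0400e-03 m^2, rho = 14.6 g/cm^3 = 14600 kg/m^3
t = m / (A * rho)
t = 2.2690e-06 / (1.0400e-03 * 14600)
t = 1.4943e-07 m = 149.4 nm

149.4


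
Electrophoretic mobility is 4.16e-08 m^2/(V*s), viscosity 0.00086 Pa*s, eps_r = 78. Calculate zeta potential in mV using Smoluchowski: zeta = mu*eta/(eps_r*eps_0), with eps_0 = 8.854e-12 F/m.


Smoluchowski equation: zeta = mu * eta / (eps_r * eps_0)
zeta = 4.16e-08 * 0.00086 / (78 * 8.854e-12)
zeta = 0.051803 V = 51.8 mV

51.8


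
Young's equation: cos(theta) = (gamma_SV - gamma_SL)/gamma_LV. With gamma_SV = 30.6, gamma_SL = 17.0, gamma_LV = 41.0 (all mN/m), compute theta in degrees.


cos(theta) = (gamma_SV - gamma_SL) / gamma_LV
cos(theta) = (30.6 - 17.0) / 41.0
cos(theta) = 0.331707
theta = arccos(0.331707) = 70.63 degrees

70.63


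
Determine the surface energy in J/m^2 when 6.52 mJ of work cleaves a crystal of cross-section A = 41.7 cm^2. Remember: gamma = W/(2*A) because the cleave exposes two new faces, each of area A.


Convert: A = 41.7 cm^2 = 0.00417 m^2, W = 6.52 mJ = 0.00652 J
Cleaving exposes two faces of area A, so total new surface = 2*A and gamma = W / (2*A)
gamma = 0.00652 / (2 * 0.00417)
gamma = 0.782 J/m^2

0.782


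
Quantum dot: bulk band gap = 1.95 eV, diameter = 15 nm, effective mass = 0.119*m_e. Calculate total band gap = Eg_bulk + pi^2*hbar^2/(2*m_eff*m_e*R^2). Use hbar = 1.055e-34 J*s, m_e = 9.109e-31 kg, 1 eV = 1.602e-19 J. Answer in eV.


Radius R = 15/2 nm = 7.5e-09 m
Confinement energy dE = pi^2 * hbar^2 / (2 * m_eff * m_e * R^2)
dE = pi^2 * (1.055e-34)^2 / (2 * 0.119 * 9.109e-31 * (7.5e-09)^2) J, divided by 1.602e-19 J/eV
dE = 0.0562 eV
Total band gap = E_g(bulk) + dE = 1.95 + 0.0562 = 2.0062 eV

2.0062


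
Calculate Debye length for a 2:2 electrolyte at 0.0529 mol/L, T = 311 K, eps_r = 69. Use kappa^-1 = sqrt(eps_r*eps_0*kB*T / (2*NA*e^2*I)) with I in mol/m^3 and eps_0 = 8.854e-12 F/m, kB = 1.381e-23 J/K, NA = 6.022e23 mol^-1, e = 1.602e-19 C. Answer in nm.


Ionic strength I = 0.0529 * 2^2 * 1000 = 211.6 mol/m^3
kappa^-1 = sqrt(69 * 8.854e-12 * 1.381e-23 * 311 / (2 * 6.022e23 * (1.602e-19)^2 * 211.6))
kappa^-1 = 0.633 nm

0.633


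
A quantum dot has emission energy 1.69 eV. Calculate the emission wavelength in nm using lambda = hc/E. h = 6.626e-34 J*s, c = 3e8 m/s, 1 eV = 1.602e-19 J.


Convert energy: E = 1.69 eV = 1.69 * 1.602e-19 = 2.70738e-19 J
lambda = h*c / E = 6.626e-34 * 3e8 / 2.70738e-19
lambda = 7.34215e-07 m = 734.2 nm

734.2


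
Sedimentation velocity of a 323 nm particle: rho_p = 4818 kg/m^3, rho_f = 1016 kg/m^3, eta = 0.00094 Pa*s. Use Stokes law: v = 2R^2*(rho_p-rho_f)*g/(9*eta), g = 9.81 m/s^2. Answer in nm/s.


Radius R = 323/2 nm = 1.615e-07 m
Density difference = 4818 - 1016 = 3802 kg/m^3
v = 2 * R^2 * (rho_p - rho_f) * g / (9 * eta)
v = 2 * (1.615e-07)^2 * 3802 * 9.81 / (9 * 0.00094)
v = 2.29978e-07 m/s = 229.9777 nm/s

229.9777


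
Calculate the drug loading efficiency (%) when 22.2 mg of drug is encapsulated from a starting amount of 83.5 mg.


Drug loading efficiency = (drug loaded / drug initial) * 100
DLE = 22.2 / 83.5 * 100
DLE = 0.2659 * 100
DLE = 26.59%

26.59


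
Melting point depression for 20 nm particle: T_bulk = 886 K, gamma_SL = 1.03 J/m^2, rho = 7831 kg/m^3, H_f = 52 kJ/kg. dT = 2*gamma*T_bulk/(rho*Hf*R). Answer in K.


Radius R = 20/2 = 10 nm = 1e-08 m
Convert H_f = 52 kJ/kg = 52000 J/kg
dT = 2 * gamma_SL * T_bulk / (rho * H_f * R)
dT = 2 * 1.03 * 886 / (7831 * 52000 * 1e-08)
dT = 448.2 K

448.2


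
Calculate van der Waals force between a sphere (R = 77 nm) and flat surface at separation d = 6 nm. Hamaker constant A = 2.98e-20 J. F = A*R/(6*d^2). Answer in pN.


Convert to SI: R = 77 nm = 7.7e-08 m, d = 6 nm = 6e-09 m
F = A * R / (6 * d^2)
F = 2.98e-20 * 7.7e-08 / (6 * (6e-09)^2)
F = 1.06231e-11 N = 10.623 pN

10.623


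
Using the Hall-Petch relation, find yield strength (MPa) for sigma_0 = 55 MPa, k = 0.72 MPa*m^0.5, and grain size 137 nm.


d = 137 nm = 1.37e-07 m
sqrt(d) = 0.0003701351
Hall-Petch contribution = k / sqrt(d) = 0.72 / 0.0003701351 = 1945.2 MPa
sigma = sigma_0 + k/sqrt(d) = 55 + 1945.2 = 2000.2 MPa

2000.2


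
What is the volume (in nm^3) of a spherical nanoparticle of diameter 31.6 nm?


Radius r = 31.6/2 = 15.8 nm
Volume V = (4/3) * pi * r^3
V = (4/3) * pi * (15.8)^3
V = 16521.9 nm^3

16521.9


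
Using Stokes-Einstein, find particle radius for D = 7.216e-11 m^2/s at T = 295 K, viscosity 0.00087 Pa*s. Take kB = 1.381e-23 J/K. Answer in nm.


Stokes-Einstein: R = kB*T / (6*pi*eta*D)
R = 1.381e-23 * 295 / (6 * pi * 0.00087 * 7.216e-11)
R = 3.4427e-09 m = 3.44 nm

3.44


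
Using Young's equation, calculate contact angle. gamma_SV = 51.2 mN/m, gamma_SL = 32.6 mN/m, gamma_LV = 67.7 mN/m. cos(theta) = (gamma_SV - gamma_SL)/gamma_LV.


cos(theta) = (gamma_SV - gamma_SL) / gamma_LV
cos(theta) = (51.2 - 32.6) / 67.7
cos(theta) = 0.274742
theta = arccos(0.274742) = 74.05 degrees

74.05


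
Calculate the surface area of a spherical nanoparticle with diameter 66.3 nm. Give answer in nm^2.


Radius r = 66.3/2 = 33.15 nm
Surface area SA = 4 * pi * r^2
SA = 4 * pi * (33.15)^2
SA = 13809.47 nm^2

13809.47


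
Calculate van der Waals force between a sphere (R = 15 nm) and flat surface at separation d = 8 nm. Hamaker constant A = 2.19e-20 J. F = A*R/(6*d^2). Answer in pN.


Convert to SI: R = 15 nm = 1.5e-08 m, d = 8 nm = 8e-09 m
F = A * R / (6 * d^2)
F = 2.19e-20 * 1.5e-08 / (6 * (8e-09)^2)
F = 8.55469e-13 N = 0.855 pN

0.855


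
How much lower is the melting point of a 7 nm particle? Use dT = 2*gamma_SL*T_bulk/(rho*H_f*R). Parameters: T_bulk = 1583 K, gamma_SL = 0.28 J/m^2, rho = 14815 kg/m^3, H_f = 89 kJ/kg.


Radius R = 7/2 = 3.5 nm = 3.5e-09 m
Convert H_f = 89 kJ/kg = 89000 J/kg
dT = 2 * gamma_SL * T_bulk / (rho * H_f * R)
dT = 2 * 0.28 * 1583 / (14815 * 89000 * 3.5e-09)
dT = 192.1 K

192.1


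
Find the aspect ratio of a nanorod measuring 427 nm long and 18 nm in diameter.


Aspect ratio AR = length / diameter
AR = 427 / 18
AR = 23.72

23.72


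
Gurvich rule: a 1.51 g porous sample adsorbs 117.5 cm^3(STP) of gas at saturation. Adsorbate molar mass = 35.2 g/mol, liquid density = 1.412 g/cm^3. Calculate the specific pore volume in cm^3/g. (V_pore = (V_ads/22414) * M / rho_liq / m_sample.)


Moles adsorbed n = V_ads / 22414 = 117.5 / 22414 = 5.242259e-03 mol
Liquid volume V_liq = n * M / rho_liq = 5.242259e-03 * 35.2 / 1.412 = 0.13069 cm^3
Specific pore volume V_pore = V_liq / m_sample = 0.13069 / 1.51
V_pore = 0.0865 cm^3/g

0.0865


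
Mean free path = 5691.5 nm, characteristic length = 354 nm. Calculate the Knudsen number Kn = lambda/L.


Knudsen number Kn = lambda / L
Kn = 5691.5 / 354
Kn = 16.0777

16.0777


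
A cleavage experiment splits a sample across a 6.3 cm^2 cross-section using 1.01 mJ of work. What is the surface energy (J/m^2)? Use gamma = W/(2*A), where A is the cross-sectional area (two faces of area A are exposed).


Convert: A = 6.3 cm^2 = 0.00063 m^2, W = 1.01 mJ = 0.00101 J
Cleaving exposes two faces of area A, so total new surface = 2*A and gamma = W / (2*A)
gamma = 0.00101 / (2 * 0.00063)
gamma = 0.802 J/m^2

0.802


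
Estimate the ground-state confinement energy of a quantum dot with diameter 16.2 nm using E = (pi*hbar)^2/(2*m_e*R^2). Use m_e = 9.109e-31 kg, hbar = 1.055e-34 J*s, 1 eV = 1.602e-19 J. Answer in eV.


Radius R = 16.2/2 = 8.1 nm = 8.1e-09 m
E = (pi * 1.055e-34)^2 / (2 * 9.109e-31 * (8.1e-09)^2)
E(J) = 9.19039e-22
E = E(J) / 1.602e-19 = 0.0057 eV

0.0057


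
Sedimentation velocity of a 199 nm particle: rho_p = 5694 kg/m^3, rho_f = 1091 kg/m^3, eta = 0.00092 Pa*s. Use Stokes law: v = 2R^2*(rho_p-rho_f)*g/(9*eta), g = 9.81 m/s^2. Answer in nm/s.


Radius R = 199/2 nm = 9.95e-08 m
Density difference = 5694 - 1091 = 4603 kg/m^3
v = 2 * R^2 * (rho_p - rho_f) * g / (9 * eta)
v = 2 * (9.95e-08)^2 * 4603 * 9.81 / (9 * 0.00092)
v = 1.07983e-07 m/s = 107.9831 nm/s

107.9831


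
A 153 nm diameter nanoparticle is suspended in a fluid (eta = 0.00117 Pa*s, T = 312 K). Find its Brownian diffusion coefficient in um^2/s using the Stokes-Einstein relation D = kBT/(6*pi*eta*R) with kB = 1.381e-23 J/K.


Radius R = 153/2 = 76.5 nm = 7.65e-08 m
D = kB*T / (6*pi*eta*R)
D = 1.381e-23 * 312 / (6 * pi * 0.00117 * 7.65e-08)
D = 2.55388e-12 m^2/s = 2.554 um^2/s

2.554


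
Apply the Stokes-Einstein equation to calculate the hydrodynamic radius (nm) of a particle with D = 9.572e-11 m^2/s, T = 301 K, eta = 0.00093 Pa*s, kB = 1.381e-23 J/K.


Stokes-Einstein: R = kB*T / (6*pi*eta*D)
R = 1.381e-23 * 301 / (6 * pi * 0.00093 * 9.572e-11)
R = 2.47727e-09 m = 2.48 nm

2.48


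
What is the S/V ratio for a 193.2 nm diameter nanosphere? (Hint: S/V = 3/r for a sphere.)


Radius r = 193.2/2 = 96.6 nm
S/V = 3 / r = 3 / 96.6
S/V = 0.0311 nm^-1

0.0311


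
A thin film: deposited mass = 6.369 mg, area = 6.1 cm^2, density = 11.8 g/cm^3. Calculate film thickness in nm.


Convert: m = 6.369 mg = 6.3690e-06 kg, A = 6.1 cm^2 = 6.1000e-04 m^2, rho = 11.8 g/cm^3 = 11800 kg/m^3
t = m / (A * rho)
t = 6.3690e-06 / (6.1000e-04 * 11800)
t = 8.8483e-07 m = 884.8 nm

884.8


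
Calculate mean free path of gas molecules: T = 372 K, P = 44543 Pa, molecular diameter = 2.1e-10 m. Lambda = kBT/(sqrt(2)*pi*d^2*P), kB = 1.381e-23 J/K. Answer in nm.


Mean free path: lambda = kB*T / (sqrt(2) * pi * d^2 * P)
lambda = 1.381e-23 * 372 / (sqrt(2) * pi * (2.1e-10)^2 * 44543)
lambda = 5.88645e-07 m
lambda = 588.65 nm

588.65


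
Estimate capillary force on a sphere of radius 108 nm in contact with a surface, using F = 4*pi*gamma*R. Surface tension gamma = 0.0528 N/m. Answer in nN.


Convert radius: R = 108 nm = 1.08e-07 m
F = 4 * pi * gamma * R
F = 4 * pi * 0.0528 * 1.08e-07
F = 7.16585e-08 N = 71.6585 nN

71.6585


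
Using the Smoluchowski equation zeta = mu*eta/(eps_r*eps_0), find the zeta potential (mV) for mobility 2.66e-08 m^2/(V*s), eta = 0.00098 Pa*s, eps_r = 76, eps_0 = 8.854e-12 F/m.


Smoluchowski equation: zeta = mu * eta / (eps_r * eps_0)
zeta = 2.66e-08 * 0.00098 / (76 * 8.854e-12)
zeta = 0.03874 V = 38.74 mV

38.74


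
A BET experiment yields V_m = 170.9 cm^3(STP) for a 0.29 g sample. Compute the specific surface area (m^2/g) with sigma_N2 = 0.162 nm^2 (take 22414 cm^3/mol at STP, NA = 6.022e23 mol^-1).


Number of moles in monolayer = V_m / 22414 = 170.9 / 22414 = 0.0076247
Number of molecules = moles * NA = 0.0076247 * 6.022e23
SA = molecules * sigma / mass
SA = (170.9 / 22414) * 6.022e23 * 0.162e-18 / 0.29
SA = 2565.0 m^2/g

2565.0


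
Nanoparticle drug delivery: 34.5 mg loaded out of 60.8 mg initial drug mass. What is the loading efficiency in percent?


Drug loading efficiency = (drug loaded / drug initial) * 100
DLE = 34.5 / 60.8 * 100
DLE = 0.5674 * 100
DLE = 56.74%

56.74


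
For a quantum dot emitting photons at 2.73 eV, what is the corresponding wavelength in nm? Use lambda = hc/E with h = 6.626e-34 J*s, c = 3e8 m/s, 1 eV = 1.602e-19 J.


Convert energy: E = 2.73 eV = 2.73 * 1.602e-19 = 4.37346e-19 J
lambda = h*c / E = 6.626e-34 * 3e8 / 4.37346e-19
lambda = 4.54514e-07 m = 454.5 nm

454.5


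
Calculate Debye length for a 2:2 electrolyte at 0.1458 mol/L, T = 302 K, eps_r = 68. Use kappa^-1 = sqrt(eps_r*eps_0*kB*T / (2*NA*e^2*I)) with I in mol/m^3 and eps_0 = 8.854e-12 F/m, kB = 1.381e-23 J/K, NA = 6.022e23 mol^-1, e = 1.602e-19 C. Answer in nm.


Ionic strength I = 0.1458 * 2^2 * 1000 = 583.2 mol/m^3
kappa^-1 = sqrt(68 * 8.854e-12 * 1.381e-23 * 302 / (2 * 6.022e23 * (1.602e-19)^2 * 583.2))
kappa^-1 = 0.373 nm

0.373


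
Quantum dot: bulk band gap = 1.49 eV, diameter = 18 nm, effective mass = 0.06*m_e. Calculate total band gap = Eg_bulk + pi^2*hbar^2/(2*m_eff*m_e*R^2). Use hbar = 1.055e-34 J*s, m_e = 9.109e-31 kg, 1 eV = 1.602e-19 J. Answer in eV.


Radius R = 18/2 nm = 9e-09 m
Confinement energy dE = pi^2 * hbar^2 / (2 * m_eff * m_e * R^2)
dE = pi^2 * (1.055e-34)^2 / (2 * 0.06 * 9.109e-31 * (9e-09)^2) J, divided by 1.602e-19 J/eV
dE = 0.0774 eV
Total band gap = E_g(bulk) + dE = 1.49 + 0.0774 = 1.5674 eV

1.5674


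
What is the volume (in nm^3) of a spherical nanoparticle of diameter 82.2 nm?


Radius r = 82.2/2 = 41.1 nm
Volume V = (4/3) * pi * r^3
V = (4/3) * pi * (41.1)^3
V = 290813.17 nm^3

290813.17


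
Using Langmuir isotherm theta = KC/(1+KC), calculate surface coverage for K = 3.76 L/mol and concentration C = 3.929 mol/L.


Langmuir isotherm: theta = K*C / (1 + K*C)
K*C = 3.76 * 3.929 = 14.77304
theta = 14.77304 / (1 + 14.77304) = 14.77304 / 15.77304
theta = 0.9366

0.9366


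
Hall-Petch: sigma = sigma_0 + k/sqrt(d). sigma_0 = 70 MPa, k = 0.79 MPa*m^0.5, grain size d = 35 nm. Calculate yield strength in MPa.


d = 35 nm = 3.5e-08 m
sqrt(d) = 0.0001870829
Hall-Petch contribution = k / sqrt(d) = 0.79 / 0.0001870829 = 4222.7 MPa
sigma = sigma_0 + k/sqrt(d) = 70 + 4222.7 = 4292.7 MPa

4292.7


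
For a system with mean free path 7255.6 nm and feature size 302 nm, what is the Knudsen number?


Knudsen number Kn = lambda / L
Kn = 7255.6 / 302
Kn = 24.0252

24.0252


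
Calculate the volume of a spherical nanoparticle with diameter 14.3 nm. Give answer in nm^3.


Radius r = 14.3/2 = 7.15 nm
Volume V = (4/3) * pi * r^3
V = (4/3) * pi * (7.15)^3
V = 1531.11 nm^3

1531.11


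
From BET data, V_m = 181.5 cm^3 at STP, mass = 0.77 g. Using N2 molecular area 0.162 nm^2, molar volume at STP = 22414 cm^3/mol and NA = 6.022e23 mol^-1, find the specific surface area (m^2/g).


Number of moles in monolayer = V_m / 22414 = 181.5 / 22414 = 0.00809762
Number of molecules = moles * NA = 0.00809762 * 6.022e23
SA = molecules * sigma / mass
SA = (181.5 / 22414) * 6.022e23 * 0.162e-18 / 0.77
SA = 1025.9 m^2/g

1025.9


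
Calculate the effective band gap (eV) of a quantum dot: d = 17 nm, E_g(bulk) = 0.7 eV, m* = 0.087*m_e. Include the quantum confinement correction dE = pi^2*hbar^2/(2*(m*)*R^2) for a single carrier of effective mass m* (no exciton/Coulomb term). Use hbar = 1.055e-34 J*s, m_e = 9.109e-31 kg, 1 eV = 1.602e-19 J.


Radius R = 17/2 nm = 8.5e-09 m
Confinement energy dE = pi^2 * hbar^2 / (2 * m_eff * m_e * R^2)
dE = pi^2 * (1.055e-34)^2 / (2 * 0.087 * 9.109e-31 * (8.5e-09)^2) J, divided by 1.602e-19 J/eV
dE = 0.0599 eV
Total band gap = E_g(bulk) + dE = 0.7 + 0.0599 = 0.7599 eV

0.7599


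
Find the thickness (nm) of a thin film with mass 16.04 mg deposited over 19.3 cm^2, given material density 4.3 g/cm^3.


Convert: m = 16.04 mg = 1.6040e-05 kg, A = 19.3 cm^2 = 1.9300e-03 m^2, rho = 4.3 g/cm^3 = 4300 kg/m^3
t = m / (A * rho)
t = 1.6040e-05 / (1.9300e-03 * 4300)
t = 1.9328e-06 m = 1932.8 nm

1932.8


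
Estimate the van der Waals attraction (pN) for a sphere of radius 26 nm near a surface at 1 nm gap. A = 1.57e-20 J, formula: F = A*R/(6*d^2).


Convert to SI: R = 26 nm = 2.6e-08 m, d = 1 nm = 1e-09 m
F = A * R / (6 * d^2)
F = 1.57e-20 * 2.6e-08 / (6 * (1e-09)^2)
F = 6.80333e-11 N = 68.033 pN

68.033


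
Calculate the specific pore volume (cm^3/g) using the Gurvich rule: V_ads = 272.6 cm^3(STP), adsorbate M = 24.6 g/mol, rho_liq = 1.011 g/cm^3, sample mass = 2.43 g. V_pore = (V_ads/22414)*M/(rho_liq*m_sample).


Moles adsorbed n = V_ads / 22414 = 272.6 / 22414 = 1.216204e-02 mol
Liquid volume V_liq = n * M / rho_liq = 1.216204e-02 * 24.6 / 1.011 = 0.29593 cm^3
Specific pore volume V_pore = V_liq / m_sample = 0.29593 / 2.43
V_pore = 0.1218 cm^3/g

0.1218


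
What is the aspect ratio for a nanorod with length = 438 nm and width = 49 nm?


Aspect ratio AR = length / diameter
AR = 438 / 49
AR = 8.94

8.94


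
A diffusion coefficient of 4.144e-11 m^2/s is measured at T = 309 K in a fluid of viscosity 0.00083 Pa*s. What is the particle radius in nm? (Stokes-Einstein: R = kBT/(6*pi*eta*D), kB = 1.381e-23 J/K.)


Stokes-Einstein: R = kB*T / (6*pi*eta*D)
R = 1.381e-23 * 309 / (6 * pi * 0.00083 * 4.144e-11)
R = 6.58193e-09 m = 6.58 nm

6.58


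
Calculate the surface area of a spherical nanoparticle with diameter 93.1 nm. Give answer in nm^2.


Radius r = 93.1/2 = 46.55 nm
Surface area SA = 4 * pi * r^2
SA = 4 * pi * (46.55)^2
SA = 27230.1 nm^2

27230.1


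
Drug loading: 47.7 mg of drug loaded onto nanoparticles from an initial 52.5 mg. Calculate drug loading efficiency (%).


Drug loading efficiency = (drug loaded / drug initial) * 100
DLE = 47.7 / 52.5 * 100
DLE = 0.9086 * 100
DLE = 90.86%

90.86


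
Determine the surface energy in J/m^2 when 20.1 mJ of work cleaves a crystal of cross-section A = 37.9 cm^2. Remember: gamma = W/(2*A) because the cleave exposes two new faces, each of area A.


Convert: A = 37.9 cm^2 = 0.00379 m^2, W = 20.1 mJ = 0.0201 J
Cleaving exposes two faces of area A, so total new surface = 2*A and gamma = W / (2*A)
gamma = 0.0201 / (2 * 0.00379)
gamma = 2.652 J/m^2

2.652


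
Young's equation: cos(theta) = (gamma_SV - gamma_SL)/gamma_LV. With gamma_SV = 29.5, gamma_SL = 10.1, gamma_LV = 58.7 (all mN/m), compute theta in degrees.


cos(theta) = (gamma_SV - gamma_SL) / gamma_LV
cos(theta) = (29.5 - 10.1) / 58.7
cos(theta) = 0.330494
theta = arccos(0.330494) = 70.7 degrees

70.7


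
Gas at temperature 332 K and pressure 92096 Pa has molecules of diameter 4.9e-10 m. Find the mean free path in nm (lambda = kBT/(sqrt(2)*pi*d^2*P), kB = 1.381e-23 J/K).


Mean free path: lambda = kB*T / (sqrt(2) * pi * d^2 * P)
lambda = 1.381e-23 * 332 / (sqrt(2) * pi * (4.9e-10)^2 * 92096)
lambda = 4.66696e-08 m
lambda = 46.67 nm

46.67


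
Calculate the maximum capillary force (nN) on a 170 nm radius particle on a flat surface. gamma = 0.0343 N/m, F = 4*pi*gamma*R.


Convert radius: R = 170 nm = 1.7e-07 m
F = 4 * pi * gamma * R
F = 4 * pi * 0.0343 * 1.7e-07
F = 7.32745e-08 N = 73.2745 nN

73.2745


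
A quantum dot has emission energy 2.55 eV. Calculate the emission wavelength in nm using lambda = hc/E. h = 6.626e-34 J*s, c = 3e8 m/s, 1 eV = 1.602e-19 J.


Convert energy: E = 2.55 eV = 2.55 * 1.602e-19 = 4.0851e-19 J
lambda = h*c / E = 6.626e-34 * 3e8 / 4.0851e-19
lambda = 4.86598e-07 m = 486.6 nm

486.6


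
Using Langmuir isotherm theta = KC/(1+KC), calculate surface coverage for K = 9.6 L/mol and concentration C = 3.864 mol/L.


Langmuir isotherm: theta = K*C / (1 + K*C)
K*C = 9.6 * 3.864 = 37.0944
theta = 37.0944 / (1 + 37.0944) = 37.0944 / 38.0944
theta = 0.9737

0.9737


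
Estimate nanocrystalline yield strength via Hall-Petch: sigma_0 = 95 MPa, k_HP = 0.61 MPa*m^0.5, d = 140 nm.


d = 140 nm = 1.4e-07 m
sqrt(d) = 0.0003741657
Hall-Petch contribution = k / sqrt(d) = 0.61 / 0.0003741657 = 1630.3 MPa
sigma = sigma_0 + k/sqrt(d) = 95 + 1630.3 = 1725.3 MPa

1725.3


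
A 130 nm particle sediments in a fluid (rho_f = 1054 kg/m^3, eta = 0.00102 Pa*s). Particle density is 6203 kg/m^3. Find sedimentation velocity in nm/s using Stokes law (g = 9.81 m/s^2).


Radius R = 130/2 nm = 6.5e-08 m
Density difference = 6203 - 1054 = 5149 kg/m^3
v = 2 * R^2 * (rho_p - rho_f) * g / (9 * eta)
v = 2 * (6.5e-08)^2 * 5149 * 9.81 / (9 * 0.00102)
v = 4.6495e-08 m/s = 46.495 nm/s

46.495


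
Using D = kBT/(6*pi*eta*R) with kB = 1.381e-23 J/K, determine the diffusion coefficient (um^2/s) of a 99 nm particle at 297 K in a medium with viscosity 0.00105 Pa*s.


Radius R = 99/2 = 49.5 nm = 4.95e-08 m
D = kB*T / (6*pi*eta*R)
D = 1.381e-23 * 297 / (6 * pi * 0.00105 * 4.95e-08)
D = 4.18653e-12 m^2/s = 4.187 um^2/s

4.187


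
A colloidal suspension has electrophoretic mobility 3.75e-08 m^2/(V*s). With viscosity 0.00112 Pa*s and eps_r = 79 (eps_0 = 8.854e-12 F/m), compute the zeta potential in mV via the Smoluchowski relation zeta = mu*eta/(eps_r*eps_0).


Smoluchowski equation: zeta = mu * eta / (eps_r * eps_0)
zeta = 3.75e-08 * 0.00112 / (79 * 8.854e-12)
zeta = 0.060046 V = 60.05 mV

60.05


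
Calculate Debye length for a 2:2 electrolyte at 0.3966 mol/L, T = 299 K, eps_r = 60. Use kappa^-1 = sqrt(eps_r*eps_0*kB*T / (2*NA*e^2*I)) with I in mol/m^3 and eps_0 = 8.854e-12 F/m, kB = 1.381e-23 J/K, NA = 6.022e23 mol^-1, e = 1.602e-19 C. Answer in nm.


Ionic strength I = 0.3966 * 2^2 * 1000 = 1586.4 mol/m^3
kappa^-1 = sqrt(60 * 8.854e-12 * 1.381e-23 * 299 / (2 * 6.022e23 * (1.602e-19)^2 * 1586.4))
kappa^-1 = 0.212 nm

0.212


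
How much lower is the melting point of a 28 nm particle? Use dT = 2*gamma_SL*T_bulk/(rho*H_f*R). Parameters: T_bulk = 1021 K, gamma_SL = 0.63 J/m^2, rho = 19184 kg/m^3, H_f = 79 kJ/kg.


Radius R = 28/2 = 14 nm = 1.4e-08 m
Convert H_f = 79 kJ/kg = 79000 J/kg
dT = 2 * gamma_SL * T_bulk / (rho * H_f * R)
dT = 2 * 0.63 * 1021 / (19184 * 79000 * 1.4e-08)
dT = 60.6 K

60.6


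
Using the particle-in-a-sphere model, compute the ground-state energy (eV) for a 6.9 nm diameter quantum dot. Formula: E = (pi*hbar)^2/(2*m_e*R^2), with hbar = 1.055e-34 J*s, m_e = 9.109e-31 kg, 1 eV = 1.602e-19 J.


Radius R = 6.9/2 = 3.45 nm = 3.45e-09 m
E = (pi * 1.055e-34)^2 / (2 * 9.109e-31 * (3.45e-09)^2)
E(J) = 5.06601e-21
E = E(J) / 1.602e-19 = 0.0316 eV

0.0316


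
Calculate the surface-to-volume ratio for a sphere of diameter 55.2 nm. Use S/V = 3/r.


Radius r = 55.2/2 = 27.6 nm
S/V = 3 / r = 3 / 27.6
S/V = 0.1087 nm^-1

0.1087


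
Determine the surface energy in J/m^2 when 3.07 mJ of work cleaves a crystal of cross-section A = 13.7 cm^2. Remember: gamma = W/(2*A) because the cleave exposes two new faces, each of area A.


Convert: A = 13.7 cm^2 = 0.00137 m^2, W = 3.07 mJ = 0.00307 J
Cleaving exposes two faces of area A, so total new surface = 2*A and gamma = W / (2*A)
gamma = 0.00307 / (2 * 0.00137)
gamma = 1.12 J/m^2

1.12


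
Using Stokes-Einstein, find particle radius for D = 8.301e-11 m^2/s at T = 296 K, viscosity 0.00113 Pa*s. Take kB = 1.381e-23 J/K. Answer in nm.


Stokes-Einstein: R = kB*T / (6*pi*eta*D)
R = 1.381e-23 * 296 / (6 * pi * 0.00113 * 8.301e-11)
R = 2.31193e-09 m = 2.31 nm

2.31


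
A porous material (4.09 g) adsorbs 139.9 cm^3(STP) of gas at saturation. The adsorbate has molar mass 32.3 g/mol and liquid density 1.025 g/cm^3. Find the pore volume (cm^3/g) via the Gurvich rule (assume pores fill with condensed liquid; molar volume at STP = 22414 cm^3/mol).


Moles adsorbed n = V_ads / 22414 = 139.9 / 22414 = 6.241635e-03 mol
Liquid volume V_liq = n * M / rho_liq = 6.241635e-03 * 32.3 / 1.025 = 0.19669 cm^3
Specific pore volume V_pore = V_liq / m_sample = 0.19669 / 4.09
V_pore = 0.0481 cm^3/g

0.0481


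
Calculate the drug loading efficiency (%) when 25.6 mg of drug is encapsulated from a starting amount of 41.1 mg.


Drug loading efficiency = (drug loaded / drug initial) * 100
DLE = 25.6 / 41.1 * 100
DLE = 0.6229 * 100
DLE = 62.29%

62.29


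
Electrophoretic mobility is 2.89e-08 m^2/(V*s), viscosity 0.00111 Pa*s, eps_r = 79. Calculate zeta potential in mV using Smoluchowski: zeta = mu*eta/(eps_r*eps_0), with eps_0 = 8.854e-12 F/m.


Smoluchowski equation: zeta = mu * eta / (eps_r * eps_0)
zeta = 2.89e-08 * 0.00111 / (79 * 8.854e-12)
zeta = 0.045862 V = 45.86 mV

45.86


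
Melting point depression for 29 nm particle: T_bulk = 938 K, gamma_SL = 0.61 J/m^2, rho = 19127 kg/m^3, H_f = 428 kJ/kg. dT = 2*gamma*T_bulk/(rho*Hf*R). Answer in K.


Radius R = 29/2 = 14.5 nm = 1.45e-08 m
Convert H_f = 428 kJ/kg = 428000 J/kg
dT = 2 * gamma_SL * T_bulk / (rho * H_f * R)
dT = 2 * 0.61 * 938 / (19127 * 428000 * 1.45e-08)
dT = 9.6 K

9.6


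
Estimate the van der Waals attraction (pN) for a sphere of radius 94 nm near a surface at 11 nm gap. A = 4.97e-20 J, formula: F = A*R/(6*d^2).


Convert to SI: R = 94 nm = 9.4e-08 m, d = 11 nm = 1.1e-08 m
F = A * R / (6 * d^2)
F = 4.97e-20 * 9.4e-08 / (6 * (1.1e-08)^2)
F = 6.43499e-12 N = 6.435 pN

6.435


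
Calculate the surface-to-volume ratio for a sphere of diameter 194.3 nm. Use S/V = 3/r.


Radius r = 194.3/2 = 97.15 nm
S/V = 3 / r = 3 / 97.15
S/V = 0.0309 nm^-1

0.0309


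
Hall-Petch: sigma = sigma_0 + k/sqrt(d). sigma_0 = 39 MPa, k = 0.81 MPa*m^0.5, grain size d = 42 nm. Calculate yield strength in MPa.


d = 42 nm = 4.2e-08 m
sqrt(d) = 0.000204939
Hall-Petch contribution = k / sqrt(d) = 0.81 / 0.000204939 = 3952.4 MPa
sigma = sigma_0 + k/sqrt(d) = 39 + 3952.4 = 3991.4 MPa

3991.4


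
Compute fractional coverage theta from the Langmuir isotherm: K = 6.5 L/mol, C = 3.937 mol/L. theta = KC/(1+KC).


Langmuir isotherm: theta = K*C / (1 + K*C)
K*C = 6.5 * 3.937 = 25.5905
theta = 25.5905 / (1 + 25.5905) = 25.5905 / 26.5905
theta = 0.9624

0.9624


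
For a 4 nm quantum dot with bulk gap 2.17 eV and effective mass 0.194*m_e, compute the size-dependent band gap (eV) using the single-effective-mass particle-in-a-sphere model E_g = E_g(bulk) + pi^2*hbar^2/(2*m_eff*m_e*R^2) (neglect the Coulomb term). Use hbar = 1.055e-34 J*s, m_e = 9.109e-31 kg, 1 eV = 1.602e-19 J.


Radius R = 4/2 nm = 2e-09 m
Confinement energy dE = pi^2 * hbar^2 / (2 * m_eff * m_e * R^2)
dE = pi^2 * (1.055e-34)^2 / (2 * 0.194 * 9.109e-31 * (2e-09)^2) J, divided by 1.602e-19 J/eV
dE = 0.485 eV
Total band gap = E_g(bulk) + dE = 2.17 + 0.485 = 2.655 eV

2.655


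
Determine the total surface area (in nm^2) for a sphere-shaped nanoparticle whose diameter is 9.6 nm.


Radius r = 9.6/2 = 4.8 nm
Surface area SA = 4 * pi * r^2
SA = 4 * pi * (4.8)^2
SA = 289.53 nm^2

289.53


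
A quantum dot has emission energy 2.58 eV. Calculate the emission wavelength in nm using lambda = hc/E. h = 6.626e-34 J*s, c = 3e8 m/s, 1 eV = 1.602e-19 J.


Convert energy: E = 2.58 eV = 2.58 * 1.602e-19 = 4.13316e-19 J
lambda = h*c / E = 6.626e-34 * 3e8 / 4.13316e-19
lambda = 4.8094e-07 m = 480.9 nm

480.9


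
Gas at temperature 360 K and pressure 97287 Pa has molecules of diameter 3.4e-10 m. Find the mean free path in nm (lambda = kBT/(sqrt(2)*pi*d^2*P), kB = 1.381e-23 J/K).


Mean free path: lambda = kB*T / (sqrt(2) * pi * d^2 * P)
lambda = 1.381e-23 * 360 / (sqrt(2) * pi * (3.4e-10)^2 * 97287)
lambda = 9.9499e-08 m
lambda = 99.5 nm

99.5


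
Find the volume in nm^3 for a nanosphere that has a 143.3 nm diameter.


Radius r = 143.3/2 = 71.65 nm
Volume V = (4/3) * pi * r^3
V = (4/3) * pi * (71.65)^3
V = 1540767.8 nm^3

1540767.8


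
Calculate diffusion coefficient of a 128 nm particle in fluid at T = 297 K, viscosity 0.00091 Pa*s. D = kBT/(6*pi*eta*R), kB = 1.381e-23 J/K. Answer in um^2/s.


Radius R = 128/2 = 64 nm = 6.4e-08 m
D = kB*T / (6*pi*eta*R)
D = 1.381e-23 * 297 / (6 * pi * 0.00091 * 6.4e-08)
D = 3.73618e-12 m^2/s = 3.736 um^2/s

3.736


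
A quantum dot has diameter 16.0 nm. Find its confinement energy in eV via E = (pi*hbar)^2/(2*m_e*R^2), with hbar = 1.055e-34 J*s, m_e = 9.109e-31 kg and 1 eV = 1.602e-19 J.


Radius R = 16.0/2 = 8 nm = 8e-09 m
E = (pi * 1.055e-34)^2 / (2 * 9.109e-31 * (8e-09)^2)
E(J) = 9.42159e-22
E = E(J) / 1.602e-19 = 0.0059 eV

0.0059


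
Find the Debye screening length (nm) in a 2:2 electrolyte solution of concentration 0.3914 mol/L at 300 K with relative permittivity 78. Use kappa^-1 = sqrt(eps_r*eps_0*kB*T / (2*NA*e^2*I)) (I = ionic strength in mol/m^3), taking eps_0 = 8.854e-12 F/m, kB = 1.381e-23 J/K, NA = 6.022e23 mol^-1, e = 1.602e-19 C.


Ionic strength I = 0.3914 * 2^2 * 1000 = 1565.6 mol/m^3
kappa^-1 = sqrt(78 * 8.854e-12 * 1.381e-23 * 300 / (2 * 6.022e23 * (1.602e-19)^2 * 1565.6))
kappa^-1 = 0.243 nm

0.243


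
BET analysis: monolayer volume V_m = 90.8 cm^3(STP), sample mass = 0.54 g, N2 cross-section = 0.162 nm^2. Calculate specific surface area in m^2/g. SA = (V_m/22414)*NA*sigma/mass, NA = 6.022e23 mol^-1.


Number of moles in monolayer = V_m / 22414 = 90.8 / 22414 = 0.00405104
Number of molecules = moles * NA = 0.00405104 * 6.022e23
SA = molecules * sigma / mass
SA = (90.8 / 22414) * 6.022e23 * 0.162e-18 / 0.54
SA = 731.9 m^2/g

731.9


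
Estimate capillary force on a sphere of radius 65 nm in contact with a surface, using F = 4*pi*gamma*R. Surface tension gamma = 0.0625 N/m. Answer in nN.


Convert radius: R = 65 nm = 6.5e-08 m
F = 4 * pi * gamma * R
F = 4 * pi * 0.0625 * 6.5e-08
F = 5.10509e-08 N = 51.0509 nN

51.0509


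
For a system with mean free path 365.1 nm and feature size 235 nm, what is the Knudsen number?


Knudsen number Kn = lambda / L
Kn = 365.1 / 235
Kn = 1.5536

1.5536


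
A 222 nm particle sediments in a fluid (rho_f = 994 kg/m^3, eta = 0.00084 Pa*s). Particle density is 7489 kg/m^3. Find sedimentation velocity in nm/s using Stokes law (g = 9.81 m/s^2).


Radius R = 222/2 nm = 1.11e-07 m
Density difference = 7489 - 994 = 6495 kg/m^3
v = 2 * R^2 * (rho_p - rho_f) * g / (9 * eta)
v = 2 * (1.11e-07)^2 * 6495 * 9.81 / (9 * 0.00084)
v = 2.07684e-07 m/s = 207.6837 nm/s

207.6837


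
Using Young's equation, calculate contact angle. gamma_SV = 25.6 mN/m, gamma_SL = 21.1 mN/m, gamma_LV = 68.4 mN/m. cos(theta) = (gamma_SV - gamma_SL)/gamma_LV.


cos(theta) = (gamma_SV - gamma_SL) / gamma_LV
cos(theta) = (25.6 - 21.1) / 68.4
cos(theta) = 0.065789
theta = arccos(0.065789) = 86.23 degrees

86.23


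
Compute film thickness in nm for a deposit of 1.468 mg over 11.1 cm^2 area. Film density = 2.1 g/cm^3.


Convert: m = 1.468 mg = 1.4680e-06 kg, A = 11.1 cm^2 = 1.1100e-03 m^2, rho = 2.1 g/cm^3 = 2100 kg/m^3
t = m / (A * rho)
t = 1.4680e-06 / (1.1100e-03 * 2100)
t = 6.2977e-07 m = 629.8 nm

629.8


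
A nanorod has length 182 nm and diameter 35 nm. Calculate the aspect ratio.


Aspect ratio AR = length / diameter
AR = 182 / 35
AR = 5.2

5.2


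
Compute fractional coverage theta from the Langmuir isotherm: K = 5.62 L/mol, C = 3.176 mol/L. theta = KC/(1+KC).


Langmuir isotherm: theta = K*C / (1 + K*C)
K*C = 5.62 * 3.176 = 17.84912
theta = 17.84912 / (1 + 17.84912) = 17.84912 / 18.84912
theta = 0.9469

0.9469


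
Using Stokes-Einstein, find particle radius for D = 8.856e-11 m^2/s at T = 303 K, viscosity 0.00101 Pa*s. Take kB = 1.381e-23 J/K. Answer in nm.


Stokes-Einstein: R = kB*T / (6*pi*eta*D)
R = 1.381e-23 * 303 / (6 * pi * 0.00101 * 8.856e-11)
R = 2.48185e-09 m = 2.48 nm

2.48


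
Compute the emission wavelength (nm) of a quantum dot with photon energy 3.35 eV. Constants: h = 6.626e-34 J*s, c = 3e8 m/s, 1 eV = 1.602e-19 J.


Convert energy: E = 3.35 eV = 3.35 * 1.602e-19 = 5.3667e-19 J
lambda = h*c / E = 6.626e-34 * 3e8 / 5.3667e-19
lambda = 3.70395e-07 m = 370.4 nm

370.4


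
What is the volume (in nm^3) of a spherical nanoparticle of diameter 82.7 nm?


Radius r = 82.7/2 = 41.35 nm
Volume V = (4/3) * pi * r^3
V = (4/3) * pi * (41.35)^3
V = 296152.33 nm^3

296152.33


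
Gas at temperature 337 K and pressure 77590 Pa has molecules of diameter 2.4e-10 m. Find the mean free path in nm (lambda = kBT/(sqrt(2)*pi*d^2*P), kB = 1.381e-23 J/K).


Mean free path: lambda = kB*T / (sqrt(2) * pi * d^2 * P)
lambda = 1.381e-23 * 337 / (sqrt(2) * pi * (2.4e-10)^2 * 77590)
lambda = 2.34385e-07 m
lambda = 234.39 nm

234.39
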